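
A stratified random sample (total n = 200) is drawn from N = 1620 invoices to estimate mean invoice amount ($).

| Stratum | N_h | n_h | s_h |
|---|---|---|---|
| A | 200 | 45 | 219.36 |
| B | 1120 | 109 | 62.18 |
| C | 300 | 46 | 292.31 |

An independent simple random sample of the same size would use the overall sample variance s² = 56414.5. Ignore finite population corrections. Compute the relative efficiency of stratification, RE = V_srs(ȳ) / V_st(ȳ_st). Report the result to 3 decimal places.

V̂(ȳ_st) = Σ W_h² s_h²/n_h, with W_h = N_h/N and N = 1620:
  stratum A: (200/1620)²·219.36²/45 = 16.2979
  stratum B: (1120/1620)²·62.18²/109 = 16.9543
  stratum C: (300/1620)²·292.31²/46 = 63.7004
V_st = 96.9526
V_srs = s²/n = 56414.5/200 = 282.072
Relative efficiency = V_srs / V_st = 282.072/96.9526 = 2.9094

RE ≈ 2.909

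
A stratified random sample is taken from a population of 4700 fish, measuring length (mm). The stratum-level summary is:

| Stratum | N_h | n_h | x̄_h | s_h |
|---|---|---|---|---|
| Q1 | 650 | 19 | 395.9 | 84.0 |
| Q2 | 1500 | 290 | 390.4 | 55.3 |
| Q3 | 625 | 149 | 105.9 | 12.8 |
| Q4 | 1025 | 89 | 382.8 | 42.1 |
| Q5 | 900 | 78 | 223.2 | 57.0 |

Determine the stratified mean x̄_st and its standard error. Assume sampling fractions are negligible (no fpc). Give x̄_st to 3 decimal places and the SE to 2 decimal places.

x̄_st ≈ 319.654, SE ≈ 3.27

x̄_st = Σ W_h x̄_h = (650·395.9 + 1500·390.4 + 625·105.9 + 1025·382.8 + 900·223.2)/4700 = 319.65372
V̂(x̄_st) = Σ W_h² s_h²/n_h, with W_h = N_h/N and N = 4700:
  stratum Q1: (650/4700)²·84.0²/19 = 7.1029
  stratum Q2: (1500/4700)²·55.3²/290 = 1.07409
  stratum Q3: (625/4700)²·12.8²/149 = 0.0194446
  stratum Q4: (1025/4700)²·42.1²/89 = 0.947166
  stratum Q5: (900/4700)²·57.0²/78 = 1.52737
V̂(x̄_st) = 10.671
SE(x̄_st) = √10.671 = 3.26665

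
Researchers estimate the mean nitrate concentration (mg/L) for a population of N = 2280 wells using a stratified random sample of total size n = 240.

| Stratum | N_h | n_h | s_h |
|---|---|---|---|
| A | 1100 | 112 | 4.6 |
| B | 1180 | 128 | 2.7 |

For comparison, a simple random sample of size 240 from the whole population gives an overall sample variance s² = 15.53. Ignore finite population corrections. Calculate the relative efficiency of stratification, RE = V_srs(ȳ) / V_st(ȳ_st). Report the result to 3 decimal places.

V̂(ȳ_st) = Σ W_h² s_h²/n_h, with W_h = N_h/N and N = 2280:
  stratum A: (1100/2280)²·4.6²/112 = 0.0439758
  stratum B: (1180/2280)²·2.7²/128 = 0.015255
V_st = 0.0592307
V_srs = s²/n = 15.53/240 = 0.0647083
Relative efficiency = V_srs / V_st = 0.0647083/0.0592307 = 1.0925

RE ≈ 1.092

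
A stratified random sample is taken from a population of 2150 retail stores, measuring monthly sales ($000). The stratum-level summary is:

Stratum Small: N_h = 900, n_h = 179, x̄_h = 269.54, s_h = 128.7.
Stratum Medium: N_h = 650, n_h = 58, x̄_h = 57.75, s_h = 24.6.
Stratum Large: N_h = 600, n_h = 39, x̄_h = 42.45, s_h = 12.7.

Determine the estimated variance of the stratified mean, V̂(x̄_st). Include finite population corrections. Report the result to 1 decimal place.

V̂(x̄_st) ≈ 14.2

V̂(x̄_st) = Σ W_h² (1 − n_h/N_h) s_h²/n_h, with W_h = N_h/N and N = 2150:
  stratum Small: (900/2150)²·(1 − 179/900)·128.7²/179 = 12.9899
  stratum Medium: (650/2150)²·(1 − 58/650)·24.6²/58 = 0.868561
  stratum Large: (600/2150)²·(1 − 39/600)·12.7²/39 = 0.301148
V̂(x̄_st) = 14.1596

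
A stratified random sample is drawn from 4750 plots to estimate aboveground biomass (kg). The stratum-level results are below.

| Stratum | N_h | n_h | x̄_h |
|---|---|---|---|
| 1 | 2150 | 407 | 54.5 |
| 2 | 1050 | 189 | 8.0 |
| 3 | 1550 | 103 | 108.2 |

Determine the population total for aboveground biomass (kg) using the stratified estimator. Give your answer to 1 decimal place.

τ̂_st = Σ N_h x̄_h = 2150·54.5 + 1050·8.0 + 1550·108.2 = 293285.0

τ̂_st ≈ 293285.0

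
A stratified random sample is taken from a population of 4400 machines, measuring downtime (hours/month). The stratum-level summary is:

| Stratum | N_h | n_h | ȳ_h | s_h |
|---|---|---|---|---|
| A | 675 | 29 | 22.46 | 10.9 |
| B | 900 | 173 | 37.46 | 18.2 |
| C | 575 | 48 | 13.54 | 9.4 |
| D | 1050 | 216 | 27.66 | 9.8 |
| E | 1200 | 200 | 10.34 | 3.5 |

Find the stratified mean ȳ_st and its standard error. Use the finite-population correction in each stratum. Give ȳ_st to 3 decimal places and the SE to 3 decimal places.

ȳ_st = Σ W_h ȳ_h = (675·22.46 + 900·37.46 + 575·13.54 + 1050·27.66 + 1200·10.34)/4400 = 22.29795
V̂(ȳ_st) = Σ W_h² (1 − n_h/N_h) s_h²/n_h, with W_h = N_h/N and N = 4400:
  stratum A: (675/4400)²·(1 − 29/675)·10.9²/29 = 0.0922754
  stratum B: (900/4400)²·(1 − 173/900)·18.2²/173 = 0.0647095
  stratum C: (575/4400)²·(1 − 48/575)·9.4²/48 = 0.0288129
  stratum D: (1050/4400)²·(1 − 216/1050)·9.8²/216 = 0.0201117
  stratum E: (1200/4400)²·(1 − 200/1200)·3.5²/200 = 0.00379649
V̂(ȳ_st) = 0.209706
SE(ȳ_st) = √0.209706 = 0.457937

ȳ_st ≈ 22.298, SE ≈ 0.458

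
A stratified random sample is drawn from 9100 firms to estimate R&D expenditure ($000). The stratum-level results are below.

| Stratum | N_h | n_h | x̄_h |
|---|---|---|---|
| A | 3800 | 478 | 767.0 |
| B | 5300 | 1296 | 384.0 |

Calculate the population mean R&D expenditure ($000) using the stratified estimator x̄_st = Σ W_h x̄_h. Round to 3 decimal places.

x̄_st ≈ 543.934

N = Σ N_h = 9100. Stratum weights W_h = N_h/N.
x̄_st = (3800·767.0 + 5300·384.0) / 9100 = 543.93407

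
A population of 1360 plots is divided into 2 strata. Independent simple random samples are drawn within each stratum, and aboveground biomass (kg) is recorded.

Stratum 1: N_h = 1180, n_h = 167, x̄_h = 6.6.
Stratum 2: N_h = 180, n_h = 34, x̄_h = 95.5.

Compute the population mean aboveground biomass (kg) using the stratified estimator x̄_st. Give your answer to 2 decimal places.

N = Σ N_h = 1360. Stratum weights W_h = N_h/N.
x̄_st = (1180·6.6 + 180·95.5) / 1360 = 18.3662

x̄_st ≈ 18.37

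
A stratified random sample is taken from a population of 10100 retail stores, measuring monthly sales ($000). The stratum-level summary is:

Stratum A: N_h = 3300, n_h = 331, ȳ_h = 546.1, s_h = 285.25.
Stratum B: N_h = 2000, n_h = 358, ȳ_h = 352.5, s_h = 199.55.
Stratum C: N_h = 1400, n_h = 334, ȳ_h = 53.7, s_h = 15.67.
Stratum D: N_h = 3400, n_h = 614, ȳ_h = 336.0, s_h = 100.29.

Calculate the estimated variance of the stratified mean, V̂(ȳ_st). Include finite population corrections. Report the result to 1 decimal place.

V̂(ȳ_st) ≈ 28.7

V̂(ȳ_st) = Σ W_h² (1 − n_h/N_h) s_h²/n_h, with W_h = N_h/N and N = 10100:
  stratum A: (3300/10100)²·(1 − 331/3300)·285.25²/331 = 23.6105
  stratum B: (2000/10100)²·(1 − 358/2000)·199.55²/358 = 3.58081
  stratum C: (1400/10100)²·(1 − 334/1400)·15.67²/334 = 0.0107556
  stratum D: (3400/10100)²·(1 − 614/3400)·100.29²/614 = 1.52112
V̂(ȳ_st) = 28.7232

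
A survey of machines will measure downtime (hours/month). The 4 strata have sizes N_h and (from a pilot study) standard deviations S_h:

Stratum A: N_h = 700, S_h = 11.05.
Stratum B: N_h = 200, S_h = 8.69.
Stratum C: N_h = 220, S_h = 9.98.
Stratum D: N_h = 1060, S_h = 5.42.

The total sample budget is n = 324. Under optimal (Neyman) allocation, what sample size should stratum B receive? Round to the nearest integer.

32

Neyman allocation: n_h = n · N_h S_h / Σ N_i S_i, with n = 324.
  stratum A: N_h·S_h = 700·11.05 = 7735.00
  stratum B: N_h·S_h = 200·8.69 = 1738.00
  stratum C: N_h·S_h = 220·9.98 = 2195.60
  stratum D: N_h·S_h = 1060·5.42 = 5745.20
Σ N_h S_h = 17413.80
n for stratum B = 324·1738.00/17413.80 = 32.337 → 32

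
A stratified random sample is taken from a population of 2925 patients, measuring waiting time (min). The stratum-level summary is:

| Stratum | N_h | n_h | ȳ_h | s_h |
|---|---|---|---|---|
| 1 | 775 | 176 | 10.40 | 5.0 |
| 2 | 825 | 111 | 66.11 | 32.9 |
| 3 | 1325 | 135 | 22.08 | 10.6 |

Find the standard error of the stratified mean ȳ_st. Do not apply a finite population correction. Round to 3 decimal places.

SE(ȳ_st) ≈ 0.978

V̂(ȳ_st) = Σ W_h² s_h²/n_h, with W_h = N_h/N and N = 2925:
  stratum 1: (775/2925)²·5.0²/176 = 0.00997193
  stratum 2: (825/2925)²·32.9²/111 = 0.775756
  stratum 3: (1325/2925)²·10.6²/135 = 0.170788
V̂(ȳ_st) = 0.956516
SE(ȳ_st) = √0.956516 = 0.978016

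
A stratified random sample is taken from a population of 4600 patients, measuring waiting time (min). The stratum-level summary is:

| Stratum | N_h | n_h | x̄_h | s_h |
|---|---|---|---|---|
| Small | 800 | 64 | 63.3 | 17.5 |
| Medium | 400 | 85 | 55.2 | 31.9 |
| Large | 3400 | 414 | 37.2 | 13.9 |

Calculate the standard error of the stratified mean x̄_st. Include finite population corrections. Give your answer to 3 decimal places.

SE(x̄_st) ≈ 0.654

V̂(x̄_st) = Σ W_h² (1 − n_h/N_h) s_h²/n_h, with W_h = N_h/N and N = 4600:
  stratum Small: (800/4600)²·(1 − 64/800)·17.5²/64 = 0.133152
  stratum Medium: (400/4600)²·(1 − 85/400)·31.9²/85 = 0.0712881
  stratum Large: (3400/4600)²·(1 − 414/3400)·13.9²/414 = 0.223915
V̂(x̄_st) = 0.428355
SE(x̄_st) = √0.428355 = 0.654488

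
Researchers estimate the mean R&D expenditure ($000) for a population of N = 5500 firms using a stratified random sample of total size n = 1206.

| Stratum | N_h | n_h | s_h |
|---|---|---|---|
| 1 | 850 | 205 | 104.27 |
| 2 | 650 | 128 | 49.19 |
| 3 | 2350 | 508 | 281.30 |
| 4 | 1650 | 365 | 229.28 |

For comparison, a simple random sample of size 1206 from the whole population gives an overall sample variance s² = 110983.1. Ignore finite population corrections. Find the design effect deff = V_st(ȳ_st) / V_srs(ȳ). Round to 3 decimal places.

deff ≈ 0.467

V̂(ȳ_st) = Σ W_h² s_h²/n_h, with W_h = N_h/N and N = 5500:
  stratum 1: (850/5500)²·104.27²/205 = 1.26671
  stratum 2: (650/5500)²·49.19²/128 = 0.264025
  stratum 3: (2350/5500)²·281.30²/508 = 28.4372
  stratum 4: (1650/5500)²·229.28²/365 = 12.9623
V_st = 42.9302
V_srs = s²/n = 110983.1/1206 = 92.0258
deff = V_st / V_srs = 42.9302/92.0258 = 0.4665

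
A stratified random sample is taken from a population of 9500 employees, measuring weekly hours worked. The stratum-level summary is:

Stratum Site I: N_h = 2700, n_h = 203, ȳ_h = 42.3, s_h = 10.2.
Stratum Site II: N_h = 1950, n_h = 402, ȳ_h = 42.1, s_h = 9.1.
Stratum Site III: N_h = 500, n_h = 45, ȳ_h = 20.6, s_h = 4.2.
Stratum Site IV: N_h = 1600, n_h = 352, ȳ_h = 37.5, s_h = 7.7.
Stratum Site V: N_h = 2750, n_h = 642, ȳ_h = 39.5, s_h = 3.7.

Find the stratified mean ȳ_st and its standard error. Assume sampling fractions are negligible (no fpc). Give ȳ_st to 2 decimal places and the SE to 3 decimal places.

ȳ_st ≈ 39.50, SE ≈ 0.240

ȳ_st = Σ W_h ȳ_h = (2700·42.3 + 1950·42.1 + 500·20.6 + 1600·37.5 + 2750·39.5)/9500 = 39.49789
V̂(ȳ_st) = Σ W_h² s_h²/n_h, with W_h = N_h/N and N = 9500:
  stratum Site I: (2700/9500)²·10.2²/203 = 0.0413985
  stratum Site II: (1950/9500)²·9.1²/402 = 0.00867918
  stratum Site III: (500/9500)²·4.2²/45 = 0.00108587
  stratum Site IV: (1600/9500)²·7.7²/352 = 0.00477784
  stratum Site V: (2750/9500)²·3.7²/642 = 0.00178684
V̂(ȳ_st) = 0.0577282
SE(ȳ_st) = √0.0577282 = 0.240267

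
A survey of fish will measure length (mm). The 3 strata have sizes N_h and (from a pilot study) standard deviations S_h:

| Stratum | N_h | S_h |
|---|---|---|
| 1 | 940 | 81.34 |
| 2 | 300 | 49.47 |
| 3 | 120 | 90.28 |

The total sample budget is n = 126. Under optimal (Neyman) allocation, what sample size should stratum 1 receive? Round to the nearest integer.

Neyman allocation: n_h = n · N_h S_h / Σ N_i S_i, with n = 126.
  stratum 1: N_h·S_h = 940·81.34 = 76459.60
  stratum 2: N_h·S_h = 300·49.47 = 14841.00
  stratum 3: N_h·S_h = 120·90.28 = 10833.60
Σ N_h S_h = 102134.20
n for stratum 1 = 126·76459.60/102134.20 = 94.326 → 94

94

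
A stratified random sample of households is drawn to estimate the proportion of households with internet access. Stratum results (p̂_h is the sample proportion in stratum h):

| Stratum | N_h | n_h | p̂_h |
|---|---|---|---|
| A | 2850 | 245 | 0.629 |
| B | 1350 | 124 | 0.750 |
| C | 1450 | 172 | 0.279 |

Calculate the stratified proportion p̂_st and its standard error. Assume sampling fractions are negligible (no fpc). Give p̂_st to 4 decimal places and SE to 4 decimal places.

N = 5650; stratum weights W_h = N_h/N.
p̂_st = Σ W_h p̂_h = (2850·0.629 + 1350·0.750 + 1450·0.279)/5650 = 0.56809
V̂(p̂_st) = Σ W_h² p̂_h(1−p̂_h)/(n_h−1):
  stratum A: (2850/5650)²·0.629·0.371/244 = 0.000243348
  stratum B: (1350/5650)²·0.750·0.250/123 = 8.70296e-05
  stratum C: (1450/5650)²·0.279·0.721/171 = 7.74787e-05
V̂(p̂_st) = 0.000407856; SE = √V̂ = 0.0201954

p̂_st ≈ 0.5681, SE ≈ 0.0202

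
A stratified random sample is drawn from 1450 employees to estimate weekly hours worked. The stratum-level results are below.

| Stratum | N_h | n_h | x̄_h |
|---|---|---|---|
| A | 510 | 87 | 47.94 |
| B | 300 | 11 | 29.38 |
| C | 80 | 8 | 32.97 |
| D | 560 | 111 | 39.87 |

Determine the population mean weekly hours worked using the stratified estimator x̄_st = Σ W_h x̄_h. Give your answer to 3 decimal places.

N = Σ N_h = 1450. Stratum weights W_h = N_h/N.
x̄_st = (510·47.94 + 300·29.38 + 80·32.97 + 560·39.87) / 1450 = 40.15738

x̄_st ≈ 40.157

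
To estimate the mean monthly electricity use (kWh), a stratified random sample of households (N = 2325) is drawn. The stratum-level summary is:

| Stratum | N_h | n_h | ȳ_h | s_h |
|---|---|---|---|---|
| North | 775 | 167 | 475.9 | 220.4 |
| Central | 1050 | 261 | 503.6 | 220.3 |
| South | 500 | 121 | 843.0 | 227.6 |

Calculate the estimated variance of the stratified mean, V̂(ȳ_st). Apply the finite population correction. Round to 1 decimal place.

V̂(ȳ_st) ≈ 68.9

V̂(ȳ_st) = Σ W_h² (1 − n_h/N_h) s_h²/n_h, with W_h = N_h/N and N = 2325:
  stratum North: (775/2325)²·(1 − 167/775)·220.4²/167 = 25.3551
  stratum Central: (1050/2325)²·(1 − 261/1050)·220.3²/261 = 28.4976
  stratum South: (500/2325)²·(1 − 121/500)·227.6²/121 = 15.008
V̂(ȳ_st) = 68.8608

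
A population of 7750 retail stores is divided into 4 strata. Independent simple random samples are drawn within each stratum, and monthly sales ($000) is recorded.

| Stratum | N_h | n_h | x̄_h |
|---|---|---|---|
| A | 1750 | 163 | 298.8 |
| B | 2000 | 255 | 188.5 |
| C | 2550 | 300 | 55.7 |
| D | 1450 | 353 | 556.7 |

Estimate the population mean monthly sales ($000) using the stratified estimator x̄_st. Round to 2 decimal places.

N = Σ N_h = 7750. Stratum weights W_h = N_h/N.
x̄_st = (1750·298.8 + 2000·188.5 + 2550·55.7 + 1450·556.7) / 7750 = 238.6000

x̄_st ≈ 238.60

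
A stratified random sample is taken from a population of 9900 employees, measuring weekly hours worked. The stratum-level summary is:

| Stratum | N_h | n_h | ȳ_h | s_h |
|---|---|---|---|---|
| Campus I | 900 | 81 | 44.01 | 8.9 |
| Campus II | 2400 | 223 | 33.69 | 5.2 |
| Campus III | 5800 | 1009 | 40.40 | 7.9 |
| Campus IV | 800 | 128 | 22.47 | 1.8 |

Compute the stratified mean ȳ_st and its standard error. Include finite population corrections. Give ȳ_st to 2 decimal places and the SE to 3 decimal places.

ȳ_st ≈ 37.65, SE ≈ 0.177

ȳ_st = Σ W_h ȳ_h = (900·44.01 + 2400·33.69 + 5800·40.40 + 800·22.47)/9900 = 37.65263
V̂(ȳ_st) = Σ W_h² (1 − n_h/N_h) s_h²/n_h, with W_h = N_h/N and N = 9900:
  stratum Campus I: (900/9900)²·(1 − 81/900)·8.9²/81 = 0.00735446
  stratum Campus II: (2400/9900)²·(1 − 223/2400)·5.2²/223 = 0.006464
  stratum Campus III: (5800/9900)²·(1 − 1009/5800)·7.9²/1009 = 0.0175367
  stratum Campus IV: (800/9900)²·(1 − 128/800)·1.8²/128 = 0.000138843
V̂(ȳ_st) = 0.031494
SE(ȳ_st) = √0.031494 = 0.177465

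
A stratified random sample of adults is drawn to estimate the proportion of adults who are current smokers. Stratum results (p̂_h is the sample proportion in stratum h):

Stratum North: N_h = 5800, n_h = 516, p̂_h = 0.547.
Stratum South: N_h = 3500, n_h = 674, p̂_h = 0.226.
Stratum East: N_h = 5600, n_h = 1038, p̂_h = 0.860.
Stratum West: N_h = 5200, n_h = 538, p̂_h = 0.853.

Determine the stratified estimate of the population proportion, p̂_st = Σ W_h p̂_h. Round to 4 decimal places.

N = 20100; stratum weights W_h = N_h/N.
p̂_st = Σ W_h p̂_h = (5800·0.547 + 3500·0.226 + 5600·0.860 + 5200·0.853)/20100 = 0.65747

p̂_st ≈ 0.6575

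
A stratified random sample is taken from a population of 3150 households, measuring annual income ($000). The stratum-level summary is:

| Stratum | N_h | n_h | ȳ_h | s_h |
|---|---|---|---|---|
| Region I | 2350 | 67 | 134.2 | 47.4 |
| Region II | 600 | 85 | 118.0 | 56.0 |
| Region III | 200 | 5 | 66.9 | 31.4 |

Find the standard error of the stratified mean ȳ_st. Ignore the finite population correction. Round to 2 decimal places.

SE(ȳ_st) ≈ 4.56

V̂(ȳ_st) = Σ W_h² s_h²/n_h, with W_h = N_h/N and N = 3150:
  stratum Region I: (2350/3150)²·47.4²/67 = 18.6636
  stratum Region II: (600/3150)²·56.0²/85 = 1.33856
  stratum Region III: (200/3150)²·31.4²/5 = 0.794929
V̂(ȳ_st) = 20.7971
SE(ȳ_st) = √20.7971 = 4.56039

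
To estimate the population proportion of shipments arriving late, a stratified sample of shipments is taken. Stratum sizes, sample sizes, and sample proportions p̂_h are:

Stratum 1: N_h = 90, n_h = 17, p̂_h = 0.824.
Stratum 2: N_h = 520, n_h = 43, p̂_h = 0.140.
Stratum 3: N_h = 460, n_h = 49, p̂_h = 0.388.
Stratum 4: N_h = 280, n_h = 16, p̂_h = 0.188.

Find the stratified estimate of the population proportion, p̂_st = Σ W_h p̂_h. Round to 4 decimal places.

p̂_st ≈ 0.2801

N = 1350; stratum weights W_h = N_h/N.
p̂_st = Σ W_h p̂_h = (90·0.824 + 520·0.140 + 460·0.388 + 280·0.188)/1350 = 0.28006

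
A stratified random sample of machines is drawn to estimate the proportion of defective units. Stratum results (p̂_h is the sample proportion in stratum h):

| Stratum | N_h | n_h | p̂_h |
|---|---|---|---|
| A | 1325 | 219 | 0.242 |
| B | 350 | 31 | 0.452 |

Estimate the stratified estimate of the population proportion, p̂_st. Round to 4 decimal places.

N = 1675; stratum weights W_h = N_h/N.
p̂_st = Σ W_h p̂_h = (1325·0.242 + 350·0.452)/1675 = 0.28588

p̂_st ≈ 0.2859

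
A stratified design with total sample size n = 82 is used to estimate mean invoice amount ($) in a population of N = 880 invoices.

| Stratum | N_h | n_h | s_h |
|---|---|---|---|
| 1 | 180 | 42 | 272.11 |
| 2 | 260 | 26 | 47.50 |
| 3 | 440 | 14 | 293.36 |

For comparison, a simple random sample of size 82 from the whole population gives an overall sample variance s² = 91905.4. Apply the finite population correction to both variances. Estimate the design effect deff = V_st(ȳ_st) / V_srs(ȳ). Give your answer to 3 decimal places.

V̂(ȳ_st) = Σ W_h² (1 − n_h/N_h) s_h²/n_h, with W_h = N_h/N and N = 880:
  stratum 1: (180/880)²·(1 − 42/180)·272.11²/42 = 56.5491
  stratum 2: (260/880)²·(1 − 26/260)·47.50²/26 = 6.8177
  stratum 3: (440/880)²·(1 − 14/440)·293.36²/14 = 1487.89
V_st = 1551.26
V_srs = (1 − 82/880)·91905.4/82 = 1016.36
deff = V_st / V_srs = 1551.26/1016.36 = 1.5263

deff ≈ 1.526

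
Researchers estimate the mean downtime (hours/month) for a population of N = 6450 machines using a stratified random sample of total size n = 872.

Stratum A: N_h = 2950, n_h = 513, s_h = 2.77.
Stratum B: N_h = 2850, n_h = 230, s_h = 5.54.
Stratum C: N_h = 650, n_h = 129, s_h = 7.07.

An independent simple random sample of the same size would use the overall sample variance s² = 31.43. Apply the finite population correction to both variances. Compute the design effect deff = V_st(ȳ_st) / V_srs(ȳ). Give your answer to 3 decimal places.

V̂(ȳ_st) = Σ W_h² (1 − n_h/N_h) s_h²/n_h, with W_h = N_h/N and N = 6450:
  stratum A: (2950/6450)²·(1 − 513/2950)·2.77²/513 = 0.00258464
  stratum B: (2850/6450)²·(1 − 230/2850)·5.54²/230 = 0.0239507
  stratum C: (650/6450)²·(1 − 129/650)·7.07²/129 = 0.00315414
V_st = 0.0296895
V_srs = (1 − 872/6450)·31.43/872 = 0.0311707
deff = V_st / V_srs = 0.0296895/0.0311707 = 0.9525

deff ≈ 0.952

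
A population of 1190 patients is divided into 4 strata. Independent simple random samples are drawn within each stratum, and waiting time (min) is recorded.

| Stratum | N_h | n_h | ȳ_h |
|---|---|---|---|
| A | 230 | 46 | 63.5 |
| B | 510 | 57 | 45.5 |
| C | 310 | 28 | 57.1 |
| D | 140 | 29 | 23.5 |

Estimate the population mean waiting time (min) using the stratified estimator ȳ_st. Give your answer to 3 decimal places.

N = Σ N_h = 1190. Stratum weights W_h = N_h/N.
ȳ_st = (230·63.5 + 510·45.5 + 310·57.1 + 140·23.5) / 1190 = 49.41261

ȳ_st ≈ 49.413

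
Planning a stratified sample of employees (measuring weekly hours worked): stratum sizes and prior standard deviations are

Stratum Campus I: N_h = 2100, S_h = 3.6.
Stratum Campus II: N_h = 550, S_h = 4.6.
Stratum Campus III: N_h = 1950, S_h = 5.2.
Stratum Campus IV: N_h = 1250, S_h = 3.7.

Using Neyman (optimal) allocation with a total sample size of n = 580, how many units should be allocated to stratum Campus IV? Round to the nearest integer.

108

Neyman allocation: n_h = n · N_h S_h / Σ N_i S_i, with n = 580.
  stratum Campus I: N_h·S_h = 2100·3.6 = 7560.00
  stratum Campus II: N_h·S_h = 550·4.6 = 2530.00
  stratum Campus III: N_h·S_h = 1950·5.2 = 10140.00
  stratum Campus IV: N_h·S_h = 1250·3.7 = 4625.00
Σ N_h S_h = 24855.00
n for stratum Campus IV = 580·4625.00/24855.00 = 107.926 → 108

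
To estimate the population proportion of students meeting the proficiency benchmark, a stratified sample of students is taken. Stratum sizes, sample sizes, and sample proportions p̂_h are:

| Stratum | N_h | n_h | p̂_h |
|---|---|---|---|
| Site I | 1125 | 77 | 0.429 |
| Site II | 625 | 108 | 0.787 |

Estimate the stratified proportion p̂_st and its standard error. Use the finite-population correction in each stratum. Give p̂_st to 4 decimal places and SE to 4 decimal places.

p̂_st ≈ 0.5569, SE ≈ 0.0375

N = 1750; stratum weights W_h = N_h/N.
p̂_st = Σ W_h p̂_h = (1125·0.429 + 625·0.787)/1750 = 0.55686
V̂(p̂_st) = Σ W_h² (1 − n_h/N_h) p̂_h(1−p̂_h)/(n_h−1):
  stratum Site I: (1125/1750)²·(1 − 77/1125)·0.429·0.571/76 = 0.00124084
  stratum Site II: (625/1750)²·(1 − 108/625)·0.787·0.213/107 = 0.000165297
V̂(p̂_st) = 0.00140614; SE = √V̂ = 0.0374986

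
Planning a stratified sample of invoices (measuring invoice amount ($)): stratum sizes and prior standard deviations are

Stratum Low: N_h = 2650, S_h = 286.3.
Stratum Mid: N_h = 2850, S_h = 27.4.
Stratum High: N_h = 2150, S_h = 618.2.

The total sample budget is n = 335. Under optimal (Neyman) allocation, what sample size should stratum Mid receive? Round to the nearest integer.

Neyman allocation: n_h = n · N_h S_h / Σ N_i S_i, with n = 335.
  stratum Low: N_h·S_h = 2650·286.3 = 758695.00
  stratum Mid: N_h·S_h = 2850·27.4 = 78090.00
  stratum High: N_h·S_h = 2150·618.2 = 1329130.00
Σ N_h S_h = 2165915.00
n for stratum Mid = 335·78090.00/2165915.00 = 12.078 → 12

12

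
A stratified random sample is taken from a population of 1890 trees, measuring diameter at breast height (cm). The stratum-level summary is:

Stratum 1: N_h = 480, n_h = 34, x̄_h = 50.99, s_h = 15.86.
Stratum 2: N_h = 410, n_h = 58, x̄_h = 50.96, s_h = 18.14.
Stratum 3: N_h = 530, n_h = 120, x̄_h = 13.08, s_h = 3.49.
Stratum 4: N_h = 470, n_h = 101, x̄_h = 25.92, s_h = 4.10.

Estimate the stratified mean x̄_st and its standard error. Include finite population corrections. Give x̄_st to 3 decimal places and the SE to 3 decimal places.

x̄_st = Σ W_h x̄_h = (480·50.99 + 410·50.96 + 530·13.08 + 470·25.92)/1890 = 34.11831
V̂(x̄_st) = Σ W_h² (1 − n_h/N_h) s_h²/n_h, with W_h = N_h/N and N = 1890:
  stratum 1: (480/1890)²·(1 − 34/480)·15.86²/34 = 0.443384
  stratum 2: (410/1890)²·(1 − 58/410)·18.14²/58 = 0.229218
  stratum 3: (530/1890)²·(1 − 120/530)·3.49²/120 = 0.00617456
  stratum 4: (470/1890)²·(1 − 101/470)·4.10²/101 = 0.00808066
V̂(x̄_st) = 0.686858
SE(x̄_st) = √0.686858 = 0.828769

x̄_st ≈ 34.118, SE ≈ 0.829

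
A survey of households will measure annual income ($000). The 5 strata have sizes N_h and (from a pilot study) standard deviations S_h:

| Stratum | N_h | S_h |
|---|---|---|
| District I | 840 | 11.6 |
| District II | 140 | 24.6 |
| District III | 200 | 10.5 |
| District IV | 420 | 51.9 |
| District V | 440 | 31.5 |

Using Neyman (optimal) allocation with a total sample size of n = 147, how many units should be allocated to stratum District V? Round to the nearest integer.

40

Neyman allocation: n_h = n · N_h S_h / Σ N_i S_i, with n = 147.
  stratum District I: N_h·S_h = 840·11.6 = 9744.00
  stratum District II: N_h·S_h = 140·24.6 = 3444.00
  stratum District III: N_h·S_h = 200·10.5 = 2100.00
  stratum District IV: N_h·S_h = 420·51.9 = 21798.00
  stratum District V: N_h·S_h = 440·31.5 = 13860.00
Σ N_h S_h = 50946.00
n for stratum District V = 147·13860.00/50946.00 = 39.992 → 40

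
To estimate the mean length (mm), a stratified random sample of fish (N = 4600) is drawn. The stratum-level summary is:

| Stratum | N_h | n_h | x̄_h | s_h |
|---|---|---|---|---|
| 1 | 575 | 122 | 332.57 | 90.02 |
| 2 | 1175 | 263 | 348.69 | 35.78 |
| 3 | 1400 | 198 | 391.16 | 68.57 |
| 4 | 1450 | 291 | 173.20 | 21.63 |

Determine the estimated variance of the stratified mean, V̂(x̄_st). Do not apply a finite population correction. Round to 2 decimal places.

V̂(x̄_st) ≈ 3.71

V̂(x̄_st) = Σ W_h² s_h²/n_h, with W_h = N_h/N and N = 4600:
  stratum 1: (575/4600)²·90.02²/122 = 1.03786
  stratum 2: (1175/4600)²·35.78²/263 = 0.317603
  stratum 3: (1400/4600)²·68.57²/198 = 2.1996
  stratum 4: (1450/4600)²·21.63²/291 = 0.15975
V̂(x̄_st) = 3.71481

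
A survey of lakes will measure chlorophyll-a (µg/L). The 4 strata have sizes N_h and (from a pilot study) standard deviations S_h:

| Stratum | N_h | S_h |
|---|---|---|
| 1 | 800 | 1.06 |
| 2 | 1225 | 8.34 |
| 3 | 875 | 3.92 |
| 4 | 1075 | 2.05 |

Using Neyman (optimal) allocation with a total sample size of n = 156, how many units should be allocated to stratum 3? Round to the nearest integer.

Neyman allocation: n_h = n · N_h S_h / Σ N_i S_i, with n = 156.
  stratum 1: N_h·S_h = 800·1.06 = 848.00
  stratum 2: N_h·S_h = 1225·8.34 = 10216.50
  stratum 3: N_h·S_h = 875·3.92 = 3430.00
  stratum 4: N_h·S_h = 1075·2.05 = 2203.75
Σ N_h S_h = 16698.25
n for stratum 3 = 156·3430.00/16698.25 = 32.044 → 32

32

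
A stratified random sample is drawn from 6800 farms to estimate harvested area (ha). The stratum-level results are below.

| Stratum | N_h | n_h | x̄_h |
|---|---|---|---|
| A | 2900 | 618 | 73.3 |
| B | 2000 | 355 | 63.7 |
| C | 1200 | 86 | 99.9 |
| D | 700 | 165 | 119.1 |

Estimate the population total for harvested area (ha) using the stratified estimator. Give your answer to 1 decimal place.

τ̂_st = Σ N_h x̄_h = 2900·73.3 + 2000·63.7 + 1200·99.9 + 700·119.1 = 543220.0

τ̂_st ≈ 543220.0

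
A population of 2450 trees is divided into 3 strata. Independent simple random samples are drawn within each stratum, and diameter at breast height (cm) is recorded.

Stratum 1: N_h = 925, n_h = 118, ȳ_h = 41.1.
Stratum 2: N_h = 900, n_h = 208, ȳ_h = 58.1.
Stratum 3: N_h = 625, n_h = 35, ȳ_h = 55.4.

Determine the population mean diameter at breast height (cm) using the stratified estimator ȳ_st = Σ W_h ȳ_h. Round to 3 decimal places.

N = Σ N_h = 2450. Stratum weights W_h = N_h/N.
ȳ_st = (925·41.1 + 900·58.1 + 625·55.4) / 2450 = 50.99286

ȳ_st ≈ 50.993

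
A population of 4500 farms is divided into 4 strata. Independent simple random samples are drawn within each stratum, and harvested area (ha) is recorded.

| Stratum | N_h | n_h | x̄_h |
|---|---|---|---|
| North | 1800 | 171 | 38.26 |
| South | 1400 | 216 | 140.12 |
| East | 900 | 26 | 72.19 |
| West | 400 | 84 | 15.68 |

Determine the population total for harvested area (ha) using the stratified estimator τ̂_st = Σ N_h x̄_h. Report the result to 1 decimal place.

τ̂_st ≈ 336279.0

τ̂_st = Σ N_h x̄_h = 1800·38.26 + 1400·140.12 + 900·72.19 + 400·15.68 = 336279.0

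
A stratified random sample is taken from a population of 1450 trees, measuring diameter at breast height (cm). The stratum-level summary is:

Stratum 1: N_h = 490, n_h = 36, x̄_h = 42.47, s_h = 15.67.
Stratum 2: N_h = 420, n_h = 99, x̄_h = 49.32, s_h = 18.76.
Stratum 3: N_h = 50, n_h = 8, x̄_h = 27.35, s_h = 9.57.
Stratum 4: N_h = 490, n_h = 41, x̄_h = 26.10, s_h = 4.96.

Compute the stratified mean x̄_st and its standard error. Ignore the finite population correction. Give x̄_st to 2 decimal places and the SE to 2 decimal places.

x̄_st ≈ 38.40, SE ≈ 1.08

x̄_st = Σ W_h x̄_h = (490·42.47 + 420·49.32 + 50·27.35 + 490·26.10)/1450 = 38.40083
V̂(x̄_st) = Σ W_h² s_h²/n_h, with W_h = N_h/N and N = 1450:
  stratum 1: (490/1450)²·15.67²/36 = 0.778918
  stratum 2: (420/1450)²·18.76²/99 = 0.298259
  stratum 3: (50/1450)²·9.57²/8 = 0.0136125
  stratum 4: (490/1450)²·4.96²/41 = 0.0685229
V̂(x̄_st) = 1.15931
SE(x̄_st) = √1.15931 = 1.07671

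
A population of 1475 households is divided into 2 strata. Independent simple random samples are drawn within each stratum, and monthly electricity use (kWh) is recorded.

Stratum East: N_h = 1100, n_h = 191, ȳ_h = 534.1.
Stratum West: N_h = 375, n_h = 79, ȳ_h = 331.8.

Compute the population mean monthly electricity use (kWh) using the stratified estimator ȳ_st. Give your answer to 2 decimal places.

ȳ_st ≈ 482.67

N = Σ N_h = 1475. Stratum weights W_h = N_h/N.
ȳ_st = (1100·534.1 + 375·331.8) / 1475 = 482.6678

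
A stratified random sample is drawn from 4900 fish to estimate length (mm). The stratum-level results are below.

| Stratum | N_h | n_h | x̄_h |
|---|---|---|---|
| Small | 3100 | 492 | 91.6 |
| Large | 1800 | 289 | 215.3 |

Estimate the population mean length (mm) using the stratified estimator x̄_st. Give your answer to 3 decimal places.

N = Σ N_h = 4900. Stratum weights W_h = N_h/N.
x̄_st = (3100·91.6 + 1800·215.3) / 4900 = 137.04082

x̄_st ≈ 137.041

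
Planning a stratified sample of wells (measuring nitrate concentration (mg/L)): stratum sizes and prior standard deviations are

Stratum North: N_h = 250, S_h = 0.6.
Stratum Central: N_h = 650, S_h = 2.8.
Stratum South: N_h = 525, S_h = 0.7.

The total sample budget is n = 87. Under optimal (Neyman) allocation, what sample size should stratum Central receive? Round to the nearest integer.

Neyman allocation: n_h = n · N_h S_h / Σ N_i S_i, with n = 87.
  stratum North: N_h·S_h = 250·0.6 = 150.00
  stratum Central: N_h·S_h = 650·2.8 = 1820.00
  stratum South: N_h·S_h = 525·0.7 = 367.50
Σ N_h S_h = 2337.50
n for stratum Central = 87·1820.00/2337.50 = 67.739 → 68

68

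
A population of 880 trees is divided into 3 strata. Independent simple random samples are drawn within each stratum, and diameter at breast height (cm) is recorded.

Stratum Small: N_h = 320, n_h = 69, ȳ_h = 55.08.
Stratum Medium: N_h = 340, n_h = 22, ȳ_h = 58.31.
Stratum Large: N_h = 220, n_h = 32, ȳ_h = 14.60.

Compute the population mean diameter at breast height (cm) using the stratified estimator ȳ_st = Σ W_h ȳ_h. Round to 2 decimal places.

ȳ_st ≈ 46.21

N = Σ N_h = 880. Stratum weights W_h = N_h/N.
ȳ_st = (320·55.08 + 340·58.31 + 220·14.60) / 880 = 46.2080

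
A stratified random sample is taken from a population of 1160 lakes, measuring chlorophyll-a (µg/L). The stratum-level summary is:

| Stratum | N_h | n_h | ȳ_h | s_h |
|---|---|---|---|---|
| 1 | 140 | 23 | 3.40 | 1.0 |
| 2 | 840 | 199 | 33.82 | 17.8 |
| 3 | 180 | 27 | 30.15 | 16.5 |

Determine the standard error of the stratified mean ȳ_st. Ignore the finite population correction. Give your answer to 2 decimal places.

SE(ȳ_st) ≈ 1.04

V̂(ȳ_st) = Σ W_h² s_h²/n_h, with W_h = N_h/N and N = 1160:
  stratum 1: (140/1160)²·1.0²/23 = 0.000633304
  stratum 2: (840/1160)²·17.8²/199 = 0.834891
  stratum 3: (180/1160)²·16.5²/27 = 0.242791
V̂(ȳ_st) = 1.07832
SE(ȳ_st) = √1.07832 = 1.03842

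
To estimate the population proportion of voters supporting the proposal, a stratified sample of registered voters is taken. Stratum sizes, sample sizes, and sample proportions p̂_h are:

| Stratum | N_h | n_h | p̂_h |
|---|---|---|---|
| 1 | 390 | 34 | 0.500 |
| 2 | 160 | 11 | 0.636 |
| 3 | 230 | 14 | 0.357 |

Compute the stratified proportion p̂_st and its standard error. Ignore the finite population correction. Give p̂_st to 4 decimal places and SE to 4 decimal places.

N = 780; stratum weights W_h = N_h/N.
p̂_st = Σ W_h p̂_h = (390·0.500 + 160·0.636 + 230·0.357)/780 = 0.48573
V̂(p̂_st) = Σ W_h² p̂_h(1−p̂_h)/(n_h−1):
  stratum 1: (390/780)²·0.500·0.500/33 = 0.00189394
  stratum 2: (160/780)²·0.636·0.364/10 = 0.000974113
  stratum 3: (230/780)²·0.357·0.643/13 = 0.00153533
V̂(p̂_st) = 0.00440338; SE = √V̂ = 0.066358

p̂_st ≈ 0.4857, SE ≈ 0.0664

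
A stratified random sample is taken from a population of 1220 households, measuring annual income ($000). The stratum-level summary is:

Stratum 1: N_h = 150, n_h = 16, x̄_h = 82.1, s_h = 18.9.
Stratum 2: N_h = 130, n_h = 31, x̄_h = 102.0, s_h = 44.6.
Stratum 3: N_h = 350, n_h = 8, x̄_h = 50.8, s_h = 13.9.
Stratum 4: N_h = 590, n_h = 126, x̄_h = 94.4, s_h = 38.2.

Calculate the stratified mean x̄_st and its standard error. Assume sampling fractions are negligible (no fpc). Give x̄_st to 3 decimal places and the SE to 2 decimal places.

x̄_st = Σ W_h x̄_h = (150·82.1 + 130·102.0 + 350·50.8 + 590·94.4)/1220 = 81.18934
V̂(x̄_st) = Σ W_h² s_h²/n_h, with W_h = N_h/N and N = 1220:
  stratum 1: (150/1220)²·18.9²/16 = 0.337494
  stratum 2: (130/1220)²·44.6²/31 = 0.728576
  stratum 3: (350/1220)²·13.9²/8 = 1.98772
  stratum 4: (590/1220)²·38.2²/126 = 2.70857
V̂(x̄_st) = 5.76237
SE(x̄_st) = √5.76237 = 2.40049

x̄_st ≈ 81.189, SE ≈ 2.40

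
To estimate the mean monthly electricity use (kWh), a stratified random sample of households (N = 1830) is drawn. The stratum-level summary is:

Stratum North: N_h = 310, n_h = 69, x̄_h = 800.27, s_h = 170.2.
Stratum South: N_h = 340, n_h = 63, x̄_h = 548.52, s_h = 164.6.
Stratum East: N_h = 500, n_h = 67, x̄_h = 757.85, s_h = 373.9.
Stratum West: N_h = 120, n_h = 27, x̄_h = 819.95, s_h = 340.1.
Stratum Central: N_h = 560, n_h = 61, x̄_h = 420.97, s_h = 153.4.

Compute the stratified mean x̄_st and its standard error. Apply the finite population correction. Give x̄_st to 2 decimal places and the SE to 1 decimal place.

x̄_st = Σ W_h x̄_h = (310·800.27 + 340·548.52 + 500·757.85 + 120·819.95 + 560·420.97)/1830 = 627.12716
V̂(x̄_st) = Σ W_h² (1 − n_h/N_h) s_h²/n_h, with W_h = N_h/N and N = 1830:
  stratum North: (310/1830)²·(1 − 69/310)·170.2²/69 = 9.36584
  stratum South: (340/1830)²·(1 − 63/340)·164.6²/63 = 12.0942
  stratum East: (500/1830)²·(1 − 67/500)·373.9²/67 = 134.894
  stratum West: (120/1830)²·(1 − 27/120)·340.1²/27 = 14.2762
  stratum Central: (560/1830)²·(1 − 61/560)·153.4²/61 = 32.189
V̂(x̄_st) = 202.819
SE(x̄_st) = √202.819 = 14.2415

x̄_st ≈ 627.13, SE ≈ 14.2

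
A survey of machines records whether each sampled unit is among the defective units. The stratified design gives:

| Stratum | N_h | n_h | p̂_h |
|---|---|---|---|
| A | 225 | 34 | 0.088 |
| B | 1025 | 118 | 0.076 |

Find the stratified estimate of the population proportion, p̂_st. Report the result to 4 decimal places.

p̂_st ≈ 0.0782

N = 1250; stratum weights W_h = N_h/N.
p̂_st = Σ W_h p̂_h = (225·0.088 + 1025·0.076)/1250 = 0.07816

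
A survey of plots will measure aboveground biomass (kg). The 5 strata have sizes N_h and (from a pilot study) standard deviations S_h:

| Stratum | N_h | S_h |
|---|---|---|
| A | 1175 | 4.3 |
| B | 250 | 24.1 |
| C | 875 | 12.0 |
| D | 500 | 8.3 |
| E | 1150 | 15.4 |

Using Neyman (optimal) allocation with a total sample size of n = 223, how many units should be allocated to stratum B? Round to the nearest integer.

Neyman allocation: n_h = n · N_h S_h / Σ N_i S_i, with n = 223.
  stratum A: N_h·S_h = 1175·4.3 = 5052.50
  stratum B: N_h·S_h = 250·24.1 = 6025.00
  stratum C: N_h·S_h = 875·12.0 = 10500.00
  stratum D: N_h·S_h = 500·8.3 = 4150.00
  stratum E: N_h·S_h = 1150·15.4 = 17710.00
Σ N_h S_h = 43437.50
n for stratum B = 223·6025.00/43437.50 = 30.931 → 31

31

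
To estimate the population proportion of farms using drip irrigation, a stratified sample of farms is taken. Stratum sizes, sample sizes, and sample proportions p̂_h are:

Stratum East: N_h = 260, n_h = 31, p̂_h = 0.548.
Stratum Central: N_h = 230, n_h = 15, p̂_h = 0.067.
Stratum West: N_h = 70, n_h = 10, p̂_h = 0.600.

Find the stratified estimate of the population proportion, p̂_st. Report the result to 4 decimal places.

p̂_st ≈ 0.3569

N = 560; stratum weights W_h = N_h/N.
p̂_st = Σ W_h p̂_h = (260·0.548 + 230·0.067 + 70·0.600)/560 = 0.35695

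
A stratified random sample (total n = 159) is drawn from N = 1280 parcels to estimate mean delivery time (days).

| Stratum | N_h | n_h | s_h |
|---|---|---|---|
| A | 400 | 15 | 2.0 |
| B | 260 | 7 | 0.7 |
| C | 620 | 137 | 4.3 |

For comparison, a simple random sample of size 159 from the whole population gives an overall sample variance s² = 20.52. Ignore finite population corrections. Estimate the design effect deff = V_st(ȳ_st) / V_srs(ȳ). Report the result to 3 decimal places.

V̂(ȳ_st) = Σ W_h² s_h²/n_h, with W_h = N_h/N and N = 1280:
  stratum A: (400/1280)²·2.0²/15 = 0.0260417
  stratum B: (260/1280)²·0.7²/7 = 0.00288818
  stratum C: (620/1280)²·4.3²/137 = 0.031665
V_st = 0.0605949
V_srs = s²/n = 20.52/159 = 0.129057
deff = V_st / V_srs = 0.0605949/0.129057 = 0.4695

deff ≈ 0.470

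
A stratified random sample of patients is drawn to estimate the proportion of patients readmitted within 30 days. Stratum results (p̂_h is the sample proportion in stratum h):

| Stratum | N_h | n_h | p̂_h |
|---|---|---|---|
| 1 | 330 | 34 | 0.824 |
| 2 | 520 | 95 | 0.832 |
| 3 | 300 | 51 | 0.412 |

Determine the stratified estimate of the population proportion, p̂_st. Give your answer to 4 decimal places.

p̂_st ≈ 0.7201

N = 1150; stratum weights W_h = N_h/N.
p̂_st = Σ W_h p̂_h = (330·0.824 + 520·0.832 + 300·0.412)/1150 = 0.72014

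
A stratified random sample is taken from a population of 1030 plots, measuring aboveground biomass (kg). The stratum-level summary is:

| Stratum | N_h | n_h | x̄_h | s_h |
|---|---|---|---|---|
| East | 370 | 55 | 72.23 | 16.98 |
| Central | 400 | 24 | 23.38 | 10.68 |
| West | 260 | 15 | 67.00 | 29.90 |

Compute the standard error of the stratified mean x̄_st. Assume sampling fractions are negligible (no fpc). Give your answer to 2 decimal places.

V̂(x̄_st) = Σ W_h² s_h²/n_h, with W_h = N_h/N and N = 1030:
  stratum East: (370/1030)²·16.98²/55 = 0.676459
  stratum Central: (400/1030)²·10.68²/24 = 0.716765
  stratum West: (260/1030)²·29.90²/15 = 3.79772
V̂(x̄_st) = 5.19095
SE(x̄_st) = √5.19095 = 2.27837

SE(x̄_st) ≈ 2.28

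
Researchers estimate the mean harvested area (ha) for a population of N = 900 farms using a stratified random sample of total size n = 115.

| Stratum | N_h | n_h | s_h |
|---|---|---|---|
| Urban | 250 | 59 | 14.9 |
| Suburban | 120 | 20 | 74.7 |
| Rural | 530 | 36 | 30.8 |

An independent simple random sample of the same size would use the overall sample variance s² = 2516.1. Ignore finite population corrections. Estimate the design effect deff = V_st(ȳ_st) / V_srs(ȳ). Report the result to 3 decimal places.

V̂(ȳ_st) = Σ W_h² s_h²/n_h, with W_h = N_h/N and N = 900:
  stratum Urban: (250/900)²·14.9²/59 = 0.290346
  stratum Suburban: (120/900)²·74.7²/20 = 4.96008
  stratum Rural: (530/900)²·30.8²/36 = 9.13831
V_st = 14.3887
V_srs = s²/n = 2516.1/115 = 21.8791
deff = V_st / V_srs = 14.3887/21.8791 = 0.6576

deff ≈ 0.658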